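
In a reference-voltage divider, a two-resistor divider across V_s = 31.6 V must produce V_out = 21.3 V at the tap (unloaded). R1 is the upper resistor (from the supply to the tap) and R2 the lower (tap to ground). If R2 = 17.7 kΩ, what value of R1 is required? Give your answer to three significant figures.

R1 ≈ 8.56 kΩ

Required fraction k = V_out/V_s = 0.6741.
R1 = R2·(1/k − 1) = 17.7 × 0.4836 = 8.559 kΩ.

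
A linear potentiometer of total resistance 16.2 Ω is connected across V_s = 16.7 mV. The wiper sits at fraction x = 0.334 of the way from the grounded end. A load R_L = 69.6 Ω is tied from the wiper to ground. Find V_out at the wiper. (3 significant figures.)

The pot divides into 10.79 Ω above the wiper and 5.411 Ω below.
R_L loads the lower segment: effective lower R = 5.020 Ω.
Loaded-divider output: V_out = 16.7 × 0.3176 = 5.303 mV.
(Unloaded: V_out = x·V_s = 5.58 mV.)

V_out ≈ 5.30 mV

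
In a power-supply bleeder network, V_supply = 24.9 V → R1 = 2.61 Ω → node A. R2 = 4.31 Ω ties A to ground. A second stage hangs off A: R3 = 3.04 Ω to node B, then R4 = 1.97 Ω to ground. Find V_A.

V_A ≈ 11.7 V

Looking into the second stage from A: R3 + R4 = 5.010 Ω appears in parallel with R2.
R2 ‖ (R3+R4) = 2.317 Ω.
V_A = 24.9 × 2.317/(2.61 + 2.317) = 11.71 V.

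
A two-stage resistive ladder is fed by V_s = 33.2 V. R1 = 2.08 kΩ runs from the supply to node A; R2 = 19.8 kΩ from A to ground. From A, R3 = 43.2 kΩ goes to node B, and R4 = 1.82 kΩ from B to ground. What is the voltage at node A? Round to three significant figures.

V_A ≈ 28.8 V

The second stage (R3 + R4 = 45.02 kΩ) loads node A in parallel with R2.
Effective lower resistance at A: R2 ‖ 45.02 = 13.75 kΩ.
So V_A = 33.2 × 0.8686 = 28.84 V.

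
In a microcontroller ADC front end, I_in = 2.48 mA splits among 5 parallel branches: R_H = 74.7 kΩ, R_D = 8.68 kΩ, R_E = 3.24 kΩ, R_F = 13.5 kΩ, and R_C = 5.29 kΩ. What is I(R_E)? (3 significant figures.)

Total conductance ΣG = 1/74.7 + 1/8.68 + 1/3.24 + 1/13.5 + 1/5.29 = 0.7003 (units of 1/kΩ).
By the current-divider rule, I = I_in · G_k/ΣG = 2.48 × 0.4407 = 1.093 mA.

I ≈ 1.09 mA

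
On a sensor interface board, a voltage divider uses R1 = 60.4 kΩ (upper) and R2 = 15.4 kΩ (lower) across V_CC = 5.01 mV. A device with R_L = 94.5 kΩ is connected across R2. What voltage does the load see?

V_out ≈ 0.901 mV

The load sits in parallel with R2, giving an effective lower resistance R2' = R2·R_L/(R2+R_L) = 13.24 kΩ.
Now apply the divider: V_out = 5.01 × 0.1798 = 0.9009 mV.
(Unloaded it would be 1.02 mV; the load pulls it down.)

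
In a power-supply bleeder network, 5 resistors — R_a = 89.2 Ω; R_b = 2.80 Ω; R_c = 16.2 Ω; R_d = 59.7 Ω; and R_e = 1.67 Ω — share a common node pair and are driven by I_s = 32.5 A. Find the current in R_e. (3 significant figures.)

I ≈ 18.6 A

ΣG = 1/89.2 + 1/2.80 + 1/16.2 + 1/59.7 + 1/1.67 = 1.046.
By the current-divider rule, I = I_s · G_k/ΣG = 32.5 × 0.5727 = 18.61 A.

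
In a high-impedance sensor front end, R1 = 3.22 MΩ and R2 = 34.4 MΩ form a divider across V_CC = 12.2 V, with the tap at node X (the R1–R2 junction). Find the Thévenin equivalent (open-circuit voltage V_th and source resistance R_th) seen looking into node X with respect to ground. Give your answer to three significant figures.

V_th ≈ 11.2 V, R_th ≈ 2.94 MΩ

Open-circuit (no load on X): V_th = V_CC · R2/(R1 + R2) = 12.2 × 34.4/(3.220 + 34.4) = 11.16 V.
With V_CC suppressed (replaced by a short), R_th = R1 ‖ R2 = (3.220 × 34.4)/(3.220 + 34.4) = 2.944 MΩ.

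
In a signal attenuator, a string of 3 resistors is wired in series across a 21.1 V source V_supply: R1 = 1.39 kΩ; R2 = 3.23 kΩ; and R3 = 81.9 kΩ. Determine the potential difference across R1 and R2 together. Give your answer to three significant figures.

V ≈ 1.13 V

ΣR = 1.39 + 3.23 + 81.9 = 86.52 kΩ.
R_{R1..R2} = 1.39 + 3.23 = 4.620 kΩ.
Voltage divider: V = V_supply · (4.620 / 86.52) = 21.1 × 0.05340 = 1.127 V.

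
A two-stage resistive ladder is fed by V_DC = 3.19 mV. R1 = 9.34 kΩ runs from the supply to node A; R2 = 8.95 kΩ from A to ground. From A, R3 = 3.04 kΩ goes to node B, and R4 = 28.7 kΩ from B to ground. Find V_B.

Looking into the second stage from A: R3 + R4 = 31.74 kΩ appears in parallel with R2.
R2 ‖ (R3+R4) = 6.981 kΩ.
So V_A = 3.19 × 0.4277 = 1.365 mV.
Stage 2 is unloaded, so V_B = V_A · R4/(R3+R4) = 1.365 × 28.7/31.74 = 1.234 mV.

V_B ≈ 1.23 mV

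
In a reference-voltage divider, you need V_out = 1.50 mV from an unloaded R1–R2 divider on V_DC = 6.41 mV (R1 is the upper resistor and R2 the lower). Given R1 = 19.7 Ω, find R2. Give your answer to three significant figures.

R2 ≈ 6.02 Ω

The divider ratio is R2/(R1+R2) = 1.50/6.41 = 0.2340.
R2 = R1 · 0.2340/(1 − 0.2340) = 6.018 Ω.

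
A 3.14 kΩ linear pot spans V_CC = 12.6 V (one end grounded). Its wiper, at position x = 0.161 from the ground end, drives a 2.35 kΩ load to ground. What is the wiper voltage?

The pot divides into 2.634 kΩ above the wiper and 0.5055 kΩ below.
Lower segment in parallel with the load: 0.5055 ‖ 2.35 = 0.4160 kΩ.
Loaded-divider output: V_out = 12.6 × 0.1364 = 1.718 V.

V_out ≈ 1.72 V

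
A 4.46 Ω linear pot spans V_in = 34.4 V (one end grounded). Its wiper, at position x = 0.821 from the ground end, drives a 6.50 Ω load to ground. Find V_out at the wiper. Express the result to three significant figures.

V_out ≈ 25.7 V

Lower segment x·R_p = 3.662 Ω; upper segment (1−x)·R_p = 0.7983 Ω.
R_L loads the lower segment: effective lower R = 2.342 Ω.
V_out = 34.4 × 2.342/(0.7983 + 2.342) = 25.66 V.
(Unloaded: V_out = x·V_in = 28.2 V.)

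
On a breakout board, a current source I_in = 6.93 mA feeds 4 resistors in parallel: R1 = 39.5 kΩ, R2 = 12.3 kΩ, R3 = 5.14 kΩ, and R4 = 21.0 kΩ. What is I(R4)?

Total conductance ΣG = 1/39.5 + 1/12.3 + 1/5.14 + 1/21.0 = 0.3488 (units of 1/kΩ).
R4 takes the fraction G_k/ΣG = 0.04762/0.3488 = 0.1365, so I = 6.93 × 0.1365 = 0.9461 mA.

I ≈ 0.946 mA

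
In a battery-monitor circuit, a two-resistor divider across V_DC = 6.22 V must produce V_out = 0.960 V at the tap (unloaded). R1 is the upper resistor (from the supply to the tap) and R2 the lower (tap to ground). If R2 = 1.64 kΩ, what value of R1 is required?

V_out/V_DC = R2/(R1+R2) = 0.1543.
Rearranging, R1 = R2·(1−k)/k = 1.64 × 5.479 = 8.986 kΩ.

R1 ≈ 8.99 kΩ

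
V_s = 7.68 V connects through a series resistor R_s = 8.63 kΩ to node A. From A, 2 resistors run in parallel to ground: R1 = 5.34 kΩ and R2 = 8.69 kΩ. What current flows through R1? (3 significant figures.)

I ≈ 0.398 mA

Equivalent of the parallel group: R_p = 3.308 kΩ.
V_A = 7.68 × 3.308/11.94 = 2.128 V.
Branch current I = V_A/R1 = 2.128/5.34 = 0.3985 mA.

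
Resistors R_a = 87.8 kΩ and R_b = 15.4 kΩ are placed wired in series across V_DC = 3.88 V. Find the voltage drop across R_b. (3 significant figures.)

ΣR = 87.8 + 15.4 = 103.2 kΩ.
Voltage divider: V = V_DC · (15.40 / 103.2) = 3.88 × 0.1492 = 0.5790 V.

V ≈ 0.579 V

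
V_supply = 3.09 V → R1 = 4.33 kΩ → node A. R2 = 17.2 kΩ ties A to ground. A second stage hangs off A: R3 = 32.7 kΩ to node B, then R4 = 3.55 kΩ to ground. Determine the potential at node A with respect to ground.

V_A ≈ 2.25 V

Looking into the second stage from A: R3 + R4 = 36.25 kΩ appears in parallel with R2.
R2 ‖ (R3+R4) = 11.67 kΩ.
First divider: V_A = V_supply · 11.67/(4.33 + 11.67) = 2.254 V.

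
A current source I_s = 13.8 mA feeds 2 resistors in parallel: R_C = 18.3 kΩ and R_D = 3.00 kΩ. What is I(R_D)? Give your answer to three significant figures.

I ≈ 11.9 mA

Two-branch current divider: I_k = I_s · R_other/(R_1 + R_2).
I(R_D) = 13.8 × 18.3/(18.3 + 3.00) = 13.8 × 0.8592 = 11.86 mA.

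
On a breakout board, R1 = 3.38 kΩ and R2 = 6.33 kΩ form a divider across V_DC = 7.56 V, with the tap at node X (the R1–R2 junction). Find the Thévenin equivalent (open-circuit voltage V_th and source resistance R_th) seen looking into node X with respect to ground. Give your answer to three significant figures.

V_th is the unloaded tap voltage: V_DC · R2/(R1+R2) = 7.56 × 0.6519 = 4.928 V.
Zeroing V_DC shorts the top of R1 to ground, so R_th = R1 ‖ R2 = 2.203 kΩ.

V_th ≈ 4.93 V, R_th ≈ 2.20 kΩ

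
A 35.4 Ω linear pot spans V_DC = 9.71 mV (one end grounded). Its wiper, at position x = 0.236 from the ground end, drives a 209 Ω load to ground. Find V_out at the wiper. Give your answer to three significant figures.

The pot divides into 27.05 Ω above the wiper and 8.354 Ω below.
Lower segment in parallel with the load: 8.354 ‖ 209 = 8.033 Ω.
V_out = 9.71 × 8.033/(27.05 + 8.033) = 2.224 mV.
(Unloaded: V_out = x·V_DC = 2.29 mV.)

V_out ≈ 2.22 mV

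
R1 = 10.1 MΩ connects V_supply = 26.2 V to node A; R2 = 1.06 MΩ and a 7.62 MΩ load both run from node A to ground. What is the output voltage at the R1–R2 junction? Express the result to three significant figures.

V_out ≈ 2.21 V

The load sits in parallel with R2, giving an effective lower resistance R2' = R2·R_L/(R2+R_L) = 0.9306 MΩ.
Now apply the divider: V_out = 26.2 × 0.08436 = 2.210 V.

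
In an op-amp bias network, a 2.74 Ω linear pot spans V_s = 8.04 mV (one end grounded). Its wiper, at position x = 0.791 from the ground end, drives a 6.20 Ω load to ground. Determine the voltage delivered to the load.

V_out ≈ 5.93 mV

Lower segment x·R_p = 2.167 Ω; upper segment (1−x)·R_p = 0.5727 Ω.
R_L loads the lower segment: effective lower R = 1.606 Ω.
V_out = 8.04 × 1.606/(0.5727 + 1.606) = 5.927 mV.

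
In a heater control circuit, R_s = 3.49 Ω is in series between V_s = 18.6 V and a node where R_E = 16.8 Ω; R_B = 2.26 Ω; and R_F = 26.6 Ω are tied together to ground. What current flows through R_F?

I ≈ 0.243 A

Equivalent of the parallel group: R_p = 1.853 Ω.
V_A = 18.6 × 1.853/5.343 = 6.451 V.
Branch current I = V_A/R_F = 6.451/26.6 = 0.2425 A.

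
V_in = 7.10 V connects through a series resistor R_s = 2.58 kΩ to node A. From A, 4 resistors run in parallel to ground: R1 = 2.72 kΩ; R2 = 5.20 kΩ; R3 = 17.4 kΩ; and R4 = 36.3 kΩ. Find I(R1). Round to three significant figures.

Combine the parallel branches: R_p = (1/2.72 + 1/5.20 + 1/17.4 + 1/36.3)⁻¹ = 1.550 kΩ.
V_A by voltage divider: V_A = 7.10 × 1.550/(2.58 + 1.550) = 2.665 V.
Branch current I = V_A/R1 = 2.665/2.72 = 0.9798 mA.
(Equivalently: I_total = 1.719 mA, then current-divider fraction G_k/ΣG = 0.5700.)

I ≈ 0.980 mA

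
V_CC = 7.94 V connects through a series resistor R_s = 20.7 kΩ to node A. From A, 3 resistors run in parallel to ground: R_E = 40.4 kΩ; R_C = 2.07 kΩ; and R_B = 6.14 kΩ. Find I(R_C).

Parallel bank: R_p = 1/(1/40.4 + 1/2.07 + 1/6.14) = 1.491 kΩ.
V_A by voltage divider: V_A = 7.94 × 1.491/(20.7 + 1.491) = 0.5335 V.
I(R_C) = V_A / R_C = 0.5335/2.07 = 0.2577 mA.
(Equivalently: I_total = 0.3578 mA, then current-divider fraction G_k/ΣG = 0.7203.)

I ≈ 0.258 mA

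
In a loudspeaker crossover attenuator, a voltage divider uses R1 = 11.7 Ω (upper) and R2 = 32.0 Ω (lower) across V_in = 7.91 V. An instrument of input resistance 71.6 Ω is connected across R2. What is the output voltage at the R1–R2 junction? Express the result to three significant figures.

First combine the lower leg with the load: R2 ‖ R_L = 22.12 Ω.
Voltage divider with the loaded lower leg: V_out = 7.91 × 22.12/(11.7 + 22.12) = 7.91 × 0.6540 = 5.173 V.

V_out ≈ 5.17 V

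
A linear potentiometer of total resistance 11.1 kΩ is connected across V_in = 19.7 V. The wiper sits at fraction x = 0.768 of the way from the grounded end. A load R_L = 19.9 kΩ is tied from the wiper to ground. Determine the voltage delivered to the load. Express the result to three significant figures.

V_out ≈ 13.8 V

The pot divides into 2.575 kΩ above the wiper and 8.525 kΩ below.
Lower segment in parallel with the load: 8.525 ‖ 19.9 = 5.968 kΩ.
Then V_out = V_in · 5.968/(2.575 + 5.968) = 13.76 V.
(Unloaded: V_out = x·V_in = 15.1 V.)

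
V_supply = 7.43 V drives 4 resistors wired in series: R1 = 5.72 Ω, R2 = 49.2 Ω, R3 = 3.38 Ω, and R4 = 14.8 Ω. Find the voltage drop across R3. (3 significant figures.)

V ≈ 0.344 V

Total series resistance ΣR = 5.72 + 49.2 + 3.38 + 14.8 = 73.10 Ω.
V = V_supply · R/ΣR = 7.43 × 0.04624 = 0.3435 V.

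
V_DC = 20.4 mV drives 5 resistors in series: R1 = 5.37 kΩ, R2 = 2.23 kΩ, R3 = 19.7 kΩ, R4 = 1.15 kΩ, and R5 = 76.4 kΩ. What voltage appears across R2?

Series total: ΣR = 5.37 + 2.23 + 19.7 + 1.15 + 76.4 = 104.9 kΩ.
By the voltage-divider rule, V = 20.4 × 2.230/104.9 = 0.4339 mV.

V ≈ 0.434 mV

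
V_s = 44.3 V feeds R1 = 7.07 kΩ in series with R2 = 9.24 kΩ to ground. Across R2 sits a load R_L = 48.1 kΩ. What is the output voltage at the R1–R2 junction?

The load sits in parallel with R2, giving an effective lower resistance R2' = R2·R_L/(R2+R_L) = 7.751 kΩ.
Now apply the divider: V_out = 44.3 × 0.5230 = 23.17 V.

V_out ≈ 23.2 V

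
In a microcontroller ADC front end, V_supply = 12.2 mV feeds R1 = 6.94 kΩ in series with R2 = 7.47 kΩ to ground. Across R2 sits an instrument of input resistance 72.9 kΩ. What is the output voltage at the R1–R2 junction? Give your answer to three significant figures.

V_out ≈ 6.03 mV

First combine the lower leg with the load: R2 ‖ R_L = 6.776 kΩ.
Then V_out = V_supply · R2'/(R1 + R2') = 12.2 × 6.776/13.72 = 6.027 mV.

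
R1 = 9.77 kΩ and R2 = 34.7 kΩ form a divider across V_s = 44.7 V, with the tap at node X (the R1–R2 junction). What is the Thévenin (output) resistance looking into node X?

Looking into X with the source shorted: R_th = R1·R2/(R1+R2) = 9.770 × 34.7/44.47 = 7.624 kΩ.

R_th ≈ 7.62 kΩ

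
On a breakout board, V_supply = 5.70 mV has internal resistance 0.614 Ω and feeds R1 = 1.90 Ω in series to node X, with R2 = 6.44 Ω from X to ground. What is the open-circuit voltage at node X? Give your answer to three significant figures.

V_th ≈ 4.10 mV

R1' = 0.614 + 1.90 = 2.514 Ω (source resistance + R1).
With X open, the divider is unloaded: V_th = 5.70 × 6.44/8.954 = 4.100 mV.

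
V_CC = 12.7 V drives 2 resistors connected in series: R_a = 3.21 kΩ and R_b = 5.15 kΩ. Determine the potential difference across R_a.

V ≈ 4.88 V

Total series resistance ΣR = 3.21 + 5.15 = 8.360 kΩ.
V = V_CC · R/ΣR = 12.7 × 0.3840 = 4.876 V.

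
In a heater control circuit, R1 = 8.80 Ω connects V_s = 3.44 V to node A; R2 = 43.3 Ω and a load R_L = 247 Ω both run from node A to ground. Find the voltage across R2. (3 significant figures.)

V_out ≈ 2.78 V

R2 ‖ R_L = (43.3 × 247)/(43.3 + 247) = 36.84 Ω.
Voltage divider with the loaded lower leg: V_out = 3.44 × 36.84/(8.80 + 36.84) = 3.44 × 0.8072 = 2.777 V.
(Unloaded it would be 2.86 V; the load pulls it down.)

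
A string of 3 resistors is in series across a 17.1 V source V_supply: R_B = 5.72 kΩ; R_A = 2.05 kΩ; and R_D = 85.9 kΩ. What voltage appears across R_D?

V ≈ 15.7 V

ΣR = 5.72 + 2.05 + 85.9 = 93.67 kΩ.
By the voltage-divider rule, V = 17.1 × 85.90/93.67 = 15.68 V.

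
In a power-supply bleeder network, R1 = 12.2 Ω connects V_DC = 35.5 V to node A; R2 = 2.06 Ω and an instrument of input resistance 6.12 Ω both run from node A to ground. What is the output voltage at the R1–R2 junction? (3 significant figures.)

V_out ≈ 3.98 V

R2 ‖ R_L = (2.06 × 6.12)/(2.06 + 6.12) = 1.541 Ω.
Then V_out = V_DC · R2'/(R1 + R2') = 35.5 × 1.541/13.74 = 3.982 V.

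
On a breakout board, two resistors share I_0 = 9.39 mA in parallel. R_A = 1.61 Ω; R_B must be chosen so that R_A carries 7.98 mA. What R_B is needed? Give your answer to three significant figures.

Two-branch current divider: I_A = I_0 · R_B/(R_A + R_B).
7.98/9.39 = R_B/(R_A + R_B) → R_B = R_A · (0.8498)/(1 − 0.8498) = 1.61 × 5.660 = 9.112 Ω.

R_B ≈ 9.11 Ω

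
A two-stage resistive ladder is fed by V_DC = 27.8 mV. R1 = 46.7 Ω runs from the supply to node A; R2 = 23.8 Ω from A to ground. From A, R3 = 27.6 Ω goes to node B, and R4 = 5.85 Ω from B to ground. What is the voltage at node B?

V_B ≈ 1.12 mV

Looking into the second stage from A: R3 + R4 = 33.45 Ω appears in parallel with R2.
R2 ‖ (R3+R4) = 13.91 Ω.
So V_A = 27.8 × 0.2294 = 6.379 mV.
Stage 2 is unloaded, so V_B = V_A · R4/(R3+R4) = 6.379 × 5.85/33.45 = 1.116 mV.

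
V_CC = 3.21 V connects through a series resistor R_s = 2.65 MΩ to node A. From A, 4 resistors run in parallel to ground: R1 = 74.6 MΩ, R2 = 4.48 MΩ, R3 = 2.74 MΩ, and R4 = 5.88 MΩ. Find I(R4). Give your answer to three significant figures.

Parallel bank: R_p = 1/(1/74.6 + 1/4.48 + 1/2.74 + 1/5.88) = 1.296 MΩ.
V_A = 3.21 × 1.296/3.946 = 1.054 V.
I(R4) = V_A / R4 = 1.054/5.88 = 0.1793 µA.
(Equivalently: I_total = 0.8135 µA, then current-divider fraction G_k/ΣG = 0.2204.)

I ≈ 0.179 µA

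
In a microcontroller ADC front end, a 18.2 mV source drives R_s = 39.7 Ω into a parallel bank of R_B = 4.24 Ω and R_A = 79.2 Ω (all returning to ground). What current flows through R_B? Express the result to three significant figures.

Combine the parallel branches: R_p = (1/4.24 + 1/79.2)⁻¹ = 4.025 Ω.
Node voltage V_A = V_supply · R_p/(R_s + R_p) = 18.2 × 0.09204 = 1.675 mV.
Branch current I = V_A/R_B = 1.675/4.24 = 0.3951 mA.

I ≈ 0.395 mA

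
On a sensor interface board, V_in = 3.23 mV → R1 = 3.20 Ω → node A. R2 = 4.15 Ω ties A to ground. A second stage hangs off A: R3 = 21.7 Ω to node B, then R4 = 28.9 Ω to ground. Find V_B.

V_B ≈ 1.01 mV

Node A sees R2 in parallel with the series input of stage 2, R3 + R4 = 50.60 Ω.
R2 ‖ (R3+R4) = 3.835 Ω.
V_A = 3.23 × 3.835/(3.20 + 3.835) = 1.761 mV.
Stage 2 is unloaded, so V_B = V_A · R4/(R3+R4) = 1.761 × 28.9/50.60 = 1.006 mV.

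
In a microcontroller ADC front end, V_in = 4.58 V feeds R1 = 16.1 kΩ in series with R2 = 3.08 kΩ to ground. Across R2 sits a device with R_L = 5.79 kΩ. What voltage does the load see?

V_out ≈ 0.508 V

The load sits in parallel with R2, giving an effective lower resistance R2' = R2·R_L/(R2+R_L) = 2.011 kΩ.
Voltage divider with the loaded lower leg: V_out = 4.58 × 2.011/(16.1 + 2.011) = 4.58 × 0.1110 = 0.5084 V.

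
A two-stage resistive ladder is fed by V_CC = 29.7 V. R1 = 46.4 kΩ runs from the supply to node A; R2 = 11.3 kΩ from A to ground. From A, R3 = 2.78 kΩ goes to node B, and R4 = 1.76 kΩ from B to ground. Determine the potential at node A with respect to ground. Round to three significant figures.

V_A ≈ 1.94 V

Node A sees R2 in parallel with the series input of stage 2, R3 + R4 = 4.540 kΩ.
Effective lower resistance at A: R2 ‖ 4.540 = 3.239 kΩ.
V_A = 29.7 × 3.239/(46.4 + 3.239) = 1.938 V.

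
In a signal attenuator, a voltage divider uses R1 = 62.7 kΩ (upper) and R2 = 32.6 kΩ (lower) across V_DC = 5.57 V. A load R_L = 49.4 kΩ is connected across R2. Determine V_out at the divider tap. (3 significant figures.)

First combine the lower leg with the load: R2 ‖ R_L = 19.64 kΩ.
Then V_out = V_DC · R2'/(R1 + R2') = 5.57 × 19.64/82.34 = 1.329 V.
(Unloaded it would be 1.91 V; the load pulls it down.)

V_out ≈ 1.33 V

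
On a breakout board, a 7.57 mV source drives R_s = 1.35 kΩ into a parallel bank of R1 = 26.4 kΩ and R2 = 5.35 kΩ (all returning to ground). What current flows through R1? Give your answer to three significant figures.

I ≈ 0.220 µA

Parallel bank: R_p = 1/(1/26.4 + 1/5.35) = 4.449 kΩ.
V_A by voltage divider: V_A = 7.57 × 4.449/(1.35 + 4.449) = 5.808 mV.
Branch current I = V_A/R1 = 5.808/26.4 = 0.2200 µA.
(Check via current divider: I_total = 1.306 µA; share G_k/ΣG = 0.1685 → same result.)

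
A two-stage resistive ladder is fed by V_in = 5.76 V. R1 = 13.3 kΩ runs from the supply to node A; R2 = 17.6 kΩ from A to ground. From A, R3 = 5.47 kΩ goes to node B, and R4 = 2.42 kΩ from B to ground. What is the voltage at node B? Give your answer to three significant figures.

The second stage (R3 + R4 = 7.890 kΩ) loads node A in parallel with R2.
Effective lower resistance at A: R2 ‖ 7.890 = 5.448 kΩ.
First divider: V_A = V_in · 5.448/(13.3 + 5.448) = 1.674 V.
V_B = V_A × 0.3067 = 0.5134 V.

V_B ≈ 0.513 V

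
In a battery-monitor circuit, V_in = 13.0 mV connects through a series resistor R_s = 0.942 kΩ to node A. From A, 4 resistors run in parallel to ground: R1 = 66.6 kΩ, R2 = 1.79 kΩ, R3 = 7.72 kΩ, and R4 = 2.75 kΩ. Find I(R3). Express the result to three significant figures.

Equivalent of the parallel group: R_p = 0.9373 kΩ.
V_A by voltage divider: V_A = 13.0 × 0.9373/(0.942 + 0.9373) = 6.484 mV.
Branch current I = V_A/R3 = 6.484/7.72 = 0.8399 µA.
(Equivalently: I_total = 6.917 µA, then current-divider fraction G_k/ΣG = 0.1214.)

I ≈ 0.840 µA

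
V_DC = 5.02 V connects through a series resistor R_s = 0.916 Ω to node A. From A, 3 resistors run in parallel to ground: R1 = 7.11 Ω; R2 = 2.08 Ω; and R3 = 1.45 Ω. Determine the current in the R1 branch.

I ≈ 0.321 A

Equivalent of the parallel group: R_p = 0.7627 Ω.
V_A by voltage divider: V_A = 5.02 × 0.7627/(0.916 + 0.7627) = 2.281 V.
I(R1) = V_A / R1 = 2.281/7.11 = 0.3208 A.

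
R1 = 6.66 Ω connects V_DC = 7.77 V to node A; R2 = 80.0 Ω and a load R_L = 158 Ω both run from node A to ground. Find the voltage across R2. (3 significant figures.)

The load sits in parallel with R2, giving an effective lower resistance R2' = R2·R_L/(R2+R_L) = 53.11 Ω.
Voltage divider with the loaded lower leg: V_out = 7.77 × 53.11/(6.66 + 53.11) = 7.77 × 0.8886 = 6.904 V.

V_out ≈ 6.90 V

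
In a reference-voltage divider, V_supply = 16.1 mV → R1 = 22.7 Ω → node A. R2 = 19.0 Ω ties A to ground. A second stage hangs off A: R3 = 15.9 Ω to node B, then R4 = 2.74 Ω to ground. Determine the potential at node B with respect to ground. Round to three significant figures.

The second stage (R3 + R4 = 18.64 Ω) loads node A in parallel with R2.
Effective lower resistance at A: R2 ‖ 18.64 = 9.409 Ω.
V_A = 16.1 × 9.409/(22.7 + 9.409) = 4.718 mV.
Then the unloaded second divider: V_B = V_A × R4/(R3+R4) = 4.718 × 0.1470 = 0.6935 mV.

V_B ≈ 0.694 mV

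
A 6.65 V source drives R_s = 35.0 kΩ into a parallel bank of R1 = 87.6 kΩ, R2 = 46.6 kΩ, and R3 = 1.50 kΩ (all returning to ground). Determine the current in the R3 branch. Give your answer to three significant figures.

I ≈ 0.174 mA

Combine the parallel branches: R_p = (1/87.6 + 1/46.6 + 1/1.50)⁻¹ = 1.430 kΩ.
V_A by voltage divider: V_A = 6.65 × 1.430/(35.0 + 1.430) = 0.2609 V.
I(R3) = V_A / R3 = 0.2609/1.50 = 0.1740 mA.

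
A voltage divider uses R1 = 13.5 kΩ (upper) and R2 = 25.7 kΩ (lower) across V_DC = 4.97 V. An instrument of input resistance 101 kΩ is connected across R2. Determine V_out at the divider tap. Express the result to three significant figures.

V_out ≈ 3.00 V

First combine the lower leg with the load: R2 ‖ R_L = 20.49 kΩ.
Voltage divider with the loaded lower leg: V_out = 4.97 × 20.49/(13.5 + 20.49) = 4.97 × 0.6028 = 2.996 V.
(Unloaded it would be 3.26 V; the load pulls it down.)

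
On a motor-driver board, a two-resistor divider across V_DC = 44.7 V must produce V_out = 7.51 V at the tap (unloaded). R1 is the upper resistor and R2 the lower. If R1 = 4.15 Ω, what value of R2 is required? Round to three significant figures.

Required fraction k = V_out/V_DC = 0.1680.
Rearranging, R2 = R1·k/(1−k) = 4.15 × 0.2019 = 0.8380 Ω.

R2 ≈ 0.838 Ω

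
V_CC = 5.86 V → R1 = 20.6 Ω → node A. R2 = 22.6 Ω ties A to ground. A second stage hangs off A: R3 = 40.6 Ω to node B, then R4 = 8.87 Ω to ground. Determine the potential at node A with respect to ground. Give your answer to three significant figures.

Looking into the second stage from A: R3 + R4 = 49.47 Ω appears in parallel with R2.
Effective lower resistance at A: R2 ‖ 49.47 = 15.51 Ω.
First divider: V_A = V_CC · 15.51/(20.6 + 15.51) = 2.517 V.

V_A ≈ 2.52 V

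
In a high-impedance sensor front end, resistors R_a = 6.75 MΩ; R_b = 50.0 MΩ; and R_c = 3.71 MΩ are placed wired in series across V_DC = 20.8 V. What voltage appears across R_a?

Total series resistance ΣR = 6.75 + 50.0 + 3.71 = 60.46 MΩ.
Voltage divider: V = V_DC · (6.750 / 60.46) = 20.8 × 0.1116 = 2.322 V.

V ≈ 2.32 V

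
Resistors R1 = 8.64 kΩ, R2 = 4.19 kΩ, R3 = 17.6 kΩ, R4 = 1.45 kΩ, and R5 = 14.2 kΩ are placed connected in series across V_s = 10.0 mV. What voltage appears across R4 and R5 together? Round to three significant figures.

V ≈ 3.40 mV

Series total: ΣR = 8.64 + 4.19 + 17.6 + 1.45 + 14.2 = 46.08 kΩ.
R_{R4..R5} = 1.45 + 14.2 = 15.65 kΩ.
Voltage divider: V = V_s · (15.65 / 46.08) = 10.0 × 0.3396 = 3.396 mV.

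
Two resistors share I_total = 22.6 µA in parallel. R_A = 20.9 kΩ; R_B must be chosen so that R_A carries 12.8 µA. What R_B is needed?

R_B ≈ 27.3 kΩ

Two-branch current divider: I_A = I_total · R_B/(R_A + R_B).
With f = 0.5664, R_B = R_A · f/(1−f) = 20.9 × 1.306 = 27.30 kΩ.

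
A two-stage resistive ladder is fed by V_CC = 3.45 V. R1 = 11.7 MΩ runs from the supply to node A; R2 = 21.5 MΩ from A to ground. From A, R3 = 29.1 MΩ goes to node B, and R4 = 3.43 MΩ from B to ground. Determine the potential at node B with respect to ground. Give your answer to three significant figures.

V_B ≈ 0.191 V

Looking into the second stage from A: R3 + R4 = 32.53 MΩ appears in parallel with R2.
R2 ‖ (R3+R4) = 12.94 MΩ.
So V_A = 3.45 × 0.5253 = 1.812 V.
V_B = V_A × 0.1054 = 0.1911 V.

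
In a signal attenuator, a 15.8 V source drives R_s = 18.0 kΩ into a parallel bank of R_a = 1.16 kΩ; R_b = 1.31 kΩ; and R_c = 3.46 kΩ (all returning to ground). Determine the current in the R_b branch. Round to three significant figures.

Combine the parallel branches: R_p = (1/1.16 + 1/1.31 + 1/3.46)⁻¹ = 0.5223 kΩ.
Node voltage V_A = V_CC · R_p/(R_s + R_p) = 15.8 × 0.02820 = 0.4456 V.
Branch current I = V_A/R_b = 0.4456/1.31 = 0.3401 mA.

I ≈ 0.340 mA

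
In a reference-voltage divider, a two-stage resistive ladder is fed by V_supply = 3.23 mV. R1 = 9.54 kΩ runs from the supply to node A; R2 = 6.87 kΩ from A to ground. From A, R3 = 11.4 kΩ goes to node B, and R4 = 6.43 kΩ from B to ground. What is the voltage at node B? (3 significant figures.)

The second stage (R3 + R4 = 17.83 kΩ) loads node A in parallel with R2.
R2 ‖ (R3+R4) = 4.959 kΩ.
V_A = 3.23 × 4.959/(9.54 + 4.959) = 1.105 mV.
Stage 2 is unloaded, so V_B = V_A · R4/(R3+R4) = 1.105 × 6.43/17.83 = 0.3984 mV.

V_B ≈ 0.398 mV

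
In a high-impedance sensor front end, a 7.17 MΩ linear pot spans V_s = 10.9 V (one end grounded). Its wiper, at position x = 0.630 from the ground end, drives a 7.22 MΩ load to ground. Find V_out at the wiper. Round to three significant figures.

V_out ≈ 5.58 V

The pot divides into 2.653 MΩ above the wiper and 4.517 MΩ below.
(x·R_p) ‖ R_L = 2.779 MΩ.
Loaded-divider output: V_out = 10.9 × 0.5116 = 5.576 V.
(Unloaded: V_out = x·V_s = 6.87 V.)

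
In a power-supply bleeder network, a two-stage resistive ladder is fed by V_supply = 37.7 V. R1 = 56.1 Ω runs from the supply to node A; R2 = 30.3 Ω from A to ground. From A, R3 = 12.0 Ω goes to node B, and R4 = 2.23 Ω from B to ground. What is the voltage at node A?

V_A ≈ 5.55 V

The second stage (R3 + R4 = 14.23 Ω) loads node A in parallel with R2.
R2 ‖ (R3+R4) = 9.683 Ω.
So V_A = 37.7 × 0.1472 = 5.549 V.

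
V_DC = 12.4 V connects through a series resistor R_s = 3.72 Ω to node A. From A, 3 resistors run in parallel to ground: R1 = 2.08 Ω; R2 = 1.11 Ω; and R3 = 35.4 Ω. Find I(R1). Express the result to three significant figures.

Equivalent of the parallel group: R_p = 0.7093 Ω.
V_A by voltage divider: V_A = 12.4 × 0.7093/(3.72 + 0.7093) = 1.986 V.
I(R1) = V_A / R1 = 1.986/2.08 = 0.9546 A.

I ≈ 0.955 A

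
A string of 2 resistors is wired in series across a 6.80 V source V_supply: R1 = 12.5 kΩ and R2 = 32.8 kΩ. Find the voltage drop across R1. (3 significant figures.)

V ≈ 1.88 V

Total series resistance ΣR = 12.5 + 32.8 = 45.30 kΩ.
V = V_supply · R/ΣR = 6.80 × 0.2759 = 1.876 V.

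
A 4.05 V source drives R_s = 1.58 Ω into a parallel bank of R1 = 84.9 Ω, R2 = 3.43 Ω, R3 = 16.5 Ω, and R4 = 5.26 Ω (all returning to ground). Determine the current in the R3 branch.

Combine the parallel branches: R_p = (1/84.9 + 1/3.43 + 1/16.5 + 1/5.26)⁻¹ = 1.805 Ω.
V_A = 4.05 × 1.805/3.385 = 2.160 V.
I(R3) = V_A / R3 = 2.160/16.5 = 0.1309 A.

I ≈ 0.131 A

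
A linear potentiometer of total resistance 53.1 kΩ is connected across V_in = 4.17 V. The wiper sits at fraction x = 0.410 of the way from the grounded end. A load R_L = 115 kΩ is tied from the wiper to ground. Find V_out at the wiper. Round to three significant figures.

V_out ≈ 1.54 V

Lower segment x·R_p = 21.77 kΩ; upper segment (1−x)·R_p = 31.33 kΩ.
(x·R_p) ‖ R_L = 18.31 kΩ.
Loaded-divider output: V_out = 4.17 × 0.3688 = 1.538 V.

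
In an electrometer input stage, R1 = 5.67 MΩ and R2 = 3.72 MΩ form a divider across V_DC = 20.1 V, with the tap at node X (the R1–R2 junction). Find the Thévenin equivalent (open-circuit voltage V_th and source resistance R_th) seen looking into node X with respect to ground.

Open-circuit (no load on X): V_th = V_DC · R2/(R1 + R2) = 20.1 × 3.72/(5.670 + 3.72) = 7.963 V.
Looking into X with the source shorted: R_th = R1·R2/(R1+R2) = 5.670 × 3.72/9.390 = 2.246 MΩ.

V_th ≈ 7.96 V, R_th ≈ 2.25 MΩ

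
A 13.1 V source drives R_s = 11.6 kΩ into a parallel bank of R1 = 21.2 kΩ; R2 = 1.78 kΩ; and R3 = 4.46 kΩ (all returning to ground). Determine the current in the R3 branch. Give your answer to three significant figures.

I ≈ 0.275 mA

Parallel bank: R_p = 1/(1/21.2 + 1/1.78 + 1/4.46) = 1.200 kΩ.
V_A by voltage divider: V_A = 13.1 × 1.200/(11.6 + 1.200) = 1.228 V.
I(R3) = V_A / R3 = 1.228/4.46 = 0.2754 mA.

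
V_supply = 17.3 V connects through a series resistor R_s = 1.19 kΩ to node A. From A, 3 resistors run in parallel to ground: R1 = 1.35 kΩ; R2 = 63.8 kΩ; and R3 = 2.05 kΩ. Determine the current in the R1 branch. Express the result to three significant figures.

Equivalent of the parallel group: R_p = 0.8037 kΩ.
V_A = 17.3 × 0.8037/1.994 = 6.974 V.
Branch current I = V_A/R1 = 6.974/1.35 = 5.166 mA.
(Equivalently: I_total = 8.677 mA, then current-divider fraction G_k/ΣG = 0.5953.)

I ≈ 5.17 mA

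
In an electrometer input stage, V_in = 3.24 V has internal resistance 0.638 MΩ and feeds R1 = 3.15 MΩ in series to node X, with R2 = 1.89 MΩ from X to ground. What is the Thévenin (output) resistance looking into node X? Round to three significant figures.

R_th ≈ 1.26 MΩ

R1' = 0.638 + 3.15 = 3.788 MΩ (source resistance + R1).
Zeroing V_in shorts the top of R1' to ground, so R_th = R1' ‖ R2 = 1.261 MΩ.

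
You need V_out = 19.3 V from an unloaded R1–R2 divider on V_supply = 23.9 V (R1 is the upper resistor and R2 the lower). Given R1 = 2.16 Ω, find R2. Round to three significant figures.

R2 ≈ 9.06 Ω

V_out/V_supply = R2/(R1+R2) = 0.8075.
Rearranging, R2 = R1·k/(1−k) = 2.16 × 4.196 = 9.063 Ω.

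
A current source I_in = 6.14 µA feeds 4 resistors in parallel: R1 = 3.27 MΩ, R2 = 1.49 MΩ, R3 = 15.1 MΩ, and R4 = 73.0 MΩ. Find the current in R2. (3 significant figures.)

Conductances: ΣG = 1/3.27 + 1/1.49 + 1/15.1 + 1/73.0 = 1.057 (1/MΩ).
Current divider: I(R2) = I_in · G_k/ΣG = 6.14 × (0.6711/1.057) = 6.14 × 0.6350 = 3.899 µA.

I ≈ 3.90 µA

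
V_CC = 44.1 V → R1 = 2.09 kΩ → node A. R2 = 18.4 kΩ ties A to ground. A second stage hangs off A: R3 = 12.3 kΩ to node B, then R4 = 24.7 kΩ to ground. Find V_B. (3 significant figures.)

The second stage (R3 + R4 = 37.00 kΩ) loads node A in parallel with R2.
Effective lower resistance at A: R2 ‖ 37.00 = 12.29 kΩ.
So V_A = 44.1 × 0.8546 = 37.69 V.
V_B = V_A × 0.6676 = 25.16 V.

V_B ≈ 25.2 V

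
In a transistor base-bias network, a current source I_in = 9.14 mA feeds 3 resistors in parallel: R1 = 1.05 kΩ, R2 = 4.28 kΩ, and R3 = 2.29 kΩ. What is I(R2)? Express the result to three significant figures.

I ≈ 1.32 mA

ΣG = 1/1.05 + 1/4.28 + 1/2.29 = 1.623.
R2 takes the fraction G_k/ΣG = 0.2336/1.623 = 0.1440, so I = 9.14 × 0.1440 = 1.316 mA.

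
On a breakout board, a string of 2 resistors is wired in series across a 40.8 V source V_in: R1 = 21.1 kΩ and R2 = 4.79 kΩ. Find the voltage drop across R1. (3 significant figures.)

V ≈ 33.3 V

Series total: ΣR = 21.1 + 4.79 = 25.89 kΩ.
Voltage divider: V = V_in · (21.10 / 25.89) = 40.8 × 0.8150 = 33.25 V.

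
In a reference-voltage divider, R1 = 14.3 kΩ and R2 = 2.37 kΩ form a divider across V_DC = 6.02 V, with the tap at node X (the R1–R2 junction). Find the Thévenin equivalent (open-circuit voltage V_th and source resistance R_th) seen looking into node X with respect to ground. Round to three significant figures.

With X open, the divider is unloaded: V_th = 6.02 × 2.37/16.67 = 0.8559 V.
Zeroing V_DC shorts the top of R1 to ground, so R_th = R1 ‖ R2 = 2.033 kΩ.

V_th ≈ 0.856 V, R_th ≈ 2.03 kΩ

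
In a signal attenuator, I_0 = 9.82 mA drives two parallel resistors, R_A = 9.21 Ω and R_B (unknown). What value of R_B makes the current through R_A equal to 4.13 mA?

Two-branch current divider: I_A = I_0 · R_B/(R_A + R_B).
With f = 0.4206, R_B = R_A · f/(1−f) = 9.21 × 0.7258 = 6.685 Ω.

R_B ≈ 6.68 Ω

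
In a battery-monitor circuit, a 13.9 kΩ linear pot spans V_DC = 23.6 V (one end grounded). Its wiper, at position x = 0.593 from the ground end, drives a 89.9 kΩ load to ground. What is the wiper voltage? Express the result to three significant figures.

V_out ≈ 13.5 V

Split the track: R_lower = x·R_p = 8.243 kΩ, R_upper = (1−x)·R_p = 5.657 kΩ.
R_L loads the lower segment: effective lower R = 7.550 kΩ.
Loaded-divider output: V_out = 23.6 × 0.5717 = 13.49 V.
(Unloaded: V_out = x·V_DC = 14.0 V.)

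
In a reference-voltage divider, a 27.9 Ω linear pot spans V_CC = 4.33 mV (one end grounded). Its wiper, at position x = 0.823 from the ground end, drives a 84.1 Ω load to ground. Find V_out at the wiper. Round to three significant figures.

Lower segment x·R_p = 22.96 Ω; upper segment (1−x)·R_p = 4.938 Ω.
Lower segment in parallel with the load: 22.96 ‖ 84.1 = 18.04 Ω.
Loaded-divider output: V_out = 4.33 × 0.7851 = 3.399 mV.

V_out ≈ 3.40 mV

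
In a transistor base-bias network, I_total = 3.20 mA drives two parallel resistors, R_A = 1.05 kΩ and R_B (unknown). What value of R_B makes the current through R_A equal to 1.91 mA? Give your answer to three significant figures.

R_B ≈ 1.55 kΩ

Two-branch current divider: I_A = I_total · R_B/(R_A + R_B).
With f = 0.5969, R_B = R_A · f/(1−f) = 1.05 × 1.481 = 1.555 kΩ.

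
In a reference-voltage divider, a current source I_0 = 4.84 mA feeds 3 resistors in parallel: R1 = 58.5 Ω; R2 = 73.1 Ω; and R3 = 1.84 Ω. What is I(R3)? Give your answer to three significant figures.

I ≈ 4.58 mA

Total conductance ΣG = 1/58.5 + 1/73.1 + 1/1.84 = 0.5743 (units of 1/Ω).
R3 takes the fraction G_k/ΣG = 0.5435/0.5743 = 0.9464, so I = 4.84 × 0.9464 = 4.581 mA.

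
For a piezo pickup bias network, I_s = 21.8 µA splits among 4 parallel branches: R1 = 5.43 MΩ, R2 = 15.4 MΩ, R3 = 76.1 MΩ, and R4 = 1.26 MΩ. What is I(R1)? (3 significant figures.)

Total conductance ΣG = 1/5.43 + 1/15.4 + 1/76.1 + 1/1.26 = 1.056 (units of 1/MΩ).
By the current-divider rule, I = I_s · G_k/ΣG = 21.8 × 0.1744 = 3.802 µA.

I ≈ 3.80 µA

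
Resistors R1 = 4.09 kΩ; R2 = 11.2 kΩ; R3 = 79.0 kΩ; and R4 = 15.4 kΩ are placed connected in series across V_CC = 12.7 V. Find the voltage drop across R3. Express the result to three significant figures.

ΣR = 4.09 + 11.2 + 79.0 + 15.4 = 109.7 kΩ.
By the voltage-divider rule, V = 12.7 × 79.00/109.7 = 9.147 V.

V ≈ 9.15 V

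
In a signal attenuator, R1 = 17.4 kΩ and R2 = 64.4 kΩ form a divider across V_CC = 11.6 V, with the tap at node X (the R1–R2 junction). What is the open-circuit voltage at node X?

V_th ≈ 9.13 V

V_th is the unloaded tap voltage: V_CC · R2/(R1+R2) = 11.6 × 0.7873 = 9.133 V.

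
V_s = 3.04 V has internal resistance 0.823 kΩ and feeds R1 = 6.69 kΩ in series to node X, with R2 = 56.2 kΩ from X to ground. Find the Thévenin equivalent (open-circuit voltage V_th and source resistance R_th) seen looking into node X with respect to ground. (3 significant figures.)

V_th ≈ 2.68 V, R_th ≈ 6.63 kΩ

R1' = 0.823 + 6.69 = 7.513 kΩ (source resistance + R1).
V_th is the unloaded tap voltage: V_s · R2/(R1'+R2) = 3.04 × 0.8821 = 2.682 V.
Looking into X with the source shorted: R_th = R1'·R2/(R1'+R2) = 7.513 × 56.2/63.71 = 6.627 kΩ.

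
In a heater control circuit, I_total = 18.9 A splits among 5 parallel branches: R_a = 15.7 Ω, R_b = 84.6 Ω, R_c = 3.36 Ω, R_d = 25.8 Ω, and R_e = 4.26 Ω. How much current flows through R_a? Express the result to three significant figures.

I ≈ 1.86 A

ΣG = 1/15.7 + 1/84.6 + 1/3.36 + 1/25.8 + 1/4.26 = 0.6466.
R_a takes the fraction G_k/ΣG = 0.06369/0.6466 = 0.09850, so I = 18.9 × 0.09850 = 1.862 A.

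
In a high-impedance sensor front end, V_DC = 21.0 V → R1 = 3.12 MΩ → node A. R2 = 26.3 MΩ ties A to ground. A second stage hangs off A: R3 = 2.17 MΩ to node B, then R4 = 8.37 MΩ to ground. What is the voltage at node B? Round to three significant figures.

Looking into the second stage from A: R3 + R4 = 10.54 MΩ appears in parallel with R2.
Effective lower resistance at A: R2 ‖ 10.54 = 7.524 MΩ.
First divider: V_A = V_DC · 7.524/(3.12 + 7.524) = 14.84 V.
Stage 2 is unloaded, so V_B = V_A · R4/(R3+R4) = 14.84 × 8.37/10.54 = 11.79 V.

V_B ≈ 11.8 V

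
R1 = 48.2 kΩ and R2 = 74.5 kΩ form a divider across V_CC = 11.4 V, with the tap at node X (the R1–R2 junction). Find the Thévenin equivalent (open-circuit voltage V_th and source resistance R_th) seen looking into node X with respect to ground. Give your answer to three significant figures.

With X open, the divider is unloaded: V_th = 11.4 × 74.5/122.7 = 6.922 V.
With V_CC suppressed (replaced by a short), R_th = R1 ‖ R2 = (48.20 × 74.5)/(48.20 + 74.5) = 29.27 kΩ.

V_th ≈ 6.92 V, R_th ≈ 29.3 kΩ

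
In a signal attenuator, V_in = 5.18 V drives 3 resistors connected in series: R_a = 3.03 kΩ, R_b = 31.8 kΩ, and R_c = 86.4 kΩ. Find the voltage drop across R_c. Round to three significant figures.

Series total: ΣR = 3.03 + 31.8 + 86.4 = 121.2 kΩ.
V = V_in · R/ΣR = 5.18 × 0.7127 = 3.692 V.

V ≈ 3.69 V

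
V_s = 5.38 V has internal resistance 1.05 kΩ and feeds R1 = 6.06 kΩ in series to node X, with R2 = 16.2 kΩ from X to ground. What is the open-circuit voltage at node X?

R1' = 1.05 + 6.06 = 7.110 kΩ (source resistance + R1).
V_th is the unloaded tap voltage: V_s · R2/(R1'+R2) = 5.38 × 0.6950 = 3.739 V.

V_th ≈ 3.74 V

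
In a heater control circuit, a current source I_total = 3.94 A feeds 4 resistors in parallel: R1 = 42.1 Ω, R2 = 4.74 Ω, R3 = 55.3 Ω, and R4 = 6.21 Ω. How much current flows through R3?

ΣG = 1/42.1 + 1/4.74 + 1/55.3 + 1/6.21 = 0.4138.
Current divider: I(R3) = I_total · G_k/ΣG = 3.94 × (0.01808/0.4138) = 3.94 × 0.04370 = 0.1722 A.

I ≈ 0.172 A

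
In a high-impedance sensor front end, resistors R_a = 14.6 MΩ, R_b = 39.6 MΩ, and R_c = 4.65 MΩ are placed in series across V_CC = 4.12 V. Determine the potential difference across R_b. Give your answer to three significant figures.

V ≈ 2.77 V

Series total: ΣR = 14.6 + 39.6 + 4.65 = 58.85 MΩ.
By the voltage-divider rule, V = 4.12 × 39.60/58.85 = 2.772 V.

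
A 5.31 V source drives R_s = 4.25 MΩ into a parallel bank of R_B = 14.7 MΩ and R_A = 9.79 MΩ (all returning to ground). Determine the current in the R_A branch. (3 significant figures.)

I ≈ 0.315 µA

Combine the parallel branches: R_p = (1/14.7 + 1/9.79)⁻¹ = 5.876 MΩ.
Node voltage V_A = V_in · R_p/(R_s + R_p) = 5.31 × 0.5803 = 3.081 V.
Branch current I = V_A/R_A = 3.081/9.79 = 0.3148 µA.
(Equivalently: I_total = 0.5244 µA, then current-divider fraction G_k/ΣG = 0.6002.)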